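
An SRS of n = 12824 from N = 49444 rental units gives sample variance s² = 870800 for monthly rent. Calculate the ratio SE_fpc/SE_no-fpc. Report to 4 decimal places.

f = n/N = 12824/49444 = 0.25936413.
SE_no-fpc = √(s²/n) = 8.2403841; SE_fpc = √((1−f)s²/n) = 7.0916914.
Ratio = √(1−f) = 0.86060204.

0.8606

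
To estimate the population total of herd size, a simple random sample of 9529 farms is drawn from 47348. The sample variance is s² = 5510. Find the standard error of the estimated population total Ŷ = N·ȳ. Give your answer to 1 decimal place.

32177.9

Var(Ŷ) = N²·Var(ȳ) = N²·(1 − n/N)·s²/n.
f = 9529/47348 = 0.20125454; Var(ȳ) = 0.79874546·5510/9529 = 0.46186247.
Var(Ŷ) = 47348² · 0.46186247 = 1.0354186 × 10^9.
SE(Ŷ) = √(1.0354186 × 10^9) = 32177.9.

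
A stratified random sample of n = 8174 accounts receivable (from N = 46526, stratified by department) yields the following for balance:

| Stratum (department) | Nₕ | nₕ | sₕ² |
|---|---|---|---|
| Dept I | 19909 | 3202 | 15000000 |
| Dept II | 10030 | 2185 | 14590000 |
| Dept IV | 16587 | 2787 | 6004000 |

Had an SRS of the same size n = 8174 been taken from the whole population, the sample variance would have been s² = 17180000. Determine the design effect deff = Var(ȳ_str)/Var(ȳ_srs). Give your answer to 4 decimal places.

Var(ȳ_str) = Σ Wₕ²(1−fₕ)sₕ²/nₕ with Wₕ = Nₕ/46526:
  Dept I: (19909/46526)²·(1−3202/19909)·15000000/3202 = 719.82416
  Dept II: (10030/46526)²·(1−2185/10030)·14590000/2185 = 242.72041
  Dept IV: (16587/46526)²·(1−2787/16587)·6004000/2787 = 227.80288
  → Var(ȳ_str) = 1190.3475.
Var(ȳ_srs) = (1 − 8174/46526)·17180000/8174 = 1732.5303.
deff = 1190.3475 / 1732.5303 = 0.6871.

0.6871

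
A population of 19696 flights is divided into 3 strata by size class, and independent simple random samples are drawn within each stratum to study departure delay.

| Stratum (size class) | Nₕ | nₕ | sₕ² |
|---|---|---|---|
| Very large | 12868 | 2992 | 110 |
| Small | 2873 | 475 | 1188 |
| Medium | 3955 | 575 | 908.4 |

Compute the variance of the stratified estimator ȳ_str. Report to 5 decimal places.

Var(ȳ_str) = Σₕ Wₕ²(1 − fₕ)sₕ²/nₕ with Wₕ = Nₕ/N, N = 19696.
Very large: Wₕ = 0.65333063; term = 0.65333063²·(1 − 0.23251477)·110/2992 = 0.0120439.
Small: Wₕ = 0.14586718; term = 0.14586718²·(1 − 0.16533241)·1188/475 = 0.04441724.
Medium: Wₕ = 0.20080219; term = 0.20080219²·(1 − 0.14538559)·908.4/575 = 0.054439785.
Sum = 0.11090093.

0.11090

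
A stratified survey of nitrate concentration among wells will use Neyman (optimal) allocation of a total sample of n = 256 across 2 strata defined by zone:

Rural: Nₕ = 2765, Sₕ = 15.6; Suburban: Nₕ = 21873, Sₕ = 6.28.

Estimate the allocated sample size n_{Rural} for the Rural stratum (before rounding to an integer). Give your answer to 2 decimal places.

61.18

Neyman allocation: nₕ = n·NₕSₕ / Σⱼ NⱼSⱼ.
Σ NⱼSⱼ = 2765·15.6 + 21873·6.28 = 180496.44.
n_{Rural} = 256·2765·15.6 / 180496.44 = 61.18.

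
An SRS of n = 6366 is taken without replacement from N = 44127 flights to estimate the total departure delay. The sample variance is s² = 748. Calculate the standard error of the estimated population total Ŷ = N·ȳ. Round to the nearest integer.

Var(Ŷ) = N²·Var(ȳ) = N²·(1 − n/N)·s²/n.
f = 6366/44127 = 0.14426542; Var(ȳ) = 0.85573458·748/6366 = 0.10054814.
Var(Ŷ) = 44127² · 0.10054814 = 1.9578655 × 10^8.
SE(Ŷ) = √(1.9578655 × 10^8) = 13992.

13992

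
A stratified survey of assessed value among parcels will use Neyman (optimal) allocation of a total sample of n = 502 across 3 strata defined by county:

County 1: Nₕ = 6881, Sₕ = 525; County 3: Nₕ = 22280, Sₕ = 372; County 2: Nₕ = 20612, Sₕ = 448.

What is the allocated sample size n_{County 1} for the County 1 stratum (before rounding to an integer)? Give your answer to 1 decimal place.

Neyman allocation: nₕ = n·NₕSₕ / Σⱼ NⱼSⱼ.
Σ NⱼSⱼ = 6881·525 + 22280·372 + 20612·448 = 2.1134861 × 10^7.
n_{County 1} = 502·6881·525 / (2.1134861 × 10^7) = 85.8.

85.8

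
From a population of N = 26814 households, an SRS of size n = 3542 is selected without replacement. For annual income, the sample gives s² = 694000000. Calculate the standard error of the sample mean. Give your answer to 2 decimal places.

Under SRS without replacement, Var(ȳ) = (1 − f)·s²/n with f = n/N = 3542/26814 = 0.13209517.
Var(ȳ) = (1 − 0.13209517)·694000000/3542 = 0.86790483·195934.5 = 170052.5.
SE(ȳ) = √(170052.5) = 412.37.

412.37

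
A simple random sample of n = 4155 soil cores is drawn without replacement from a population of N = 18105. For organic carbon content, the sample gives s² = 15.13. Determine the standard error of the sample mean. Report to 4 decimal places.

0.0530

Under SRS without replacement, Var(ȳ) = (1 − f)·s²/n with f = n/N = 4155/18105 = 0.22949461.
Var(ȳ) = (1 − 0.22949461)·15.13/4155 = 0.77050539·0.0036413959 = 0.0028057152.
SE(ȳ) = √(0.0028057152) = 0.0530.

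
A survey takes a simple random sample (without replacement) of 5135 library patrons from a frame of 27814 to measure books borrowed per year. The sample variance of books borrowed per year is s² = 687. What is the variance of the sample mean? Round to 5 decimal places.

0.10909

Under SRS without replacement, Var(ȳ) = (1 − f)·s²/n with f = n/N = 5135/27814 = 0.18461926.
Var(ȳ) = (1 − 0.18461926)·687/5135 = 0.81538074·0.13378773 = 0.10908794.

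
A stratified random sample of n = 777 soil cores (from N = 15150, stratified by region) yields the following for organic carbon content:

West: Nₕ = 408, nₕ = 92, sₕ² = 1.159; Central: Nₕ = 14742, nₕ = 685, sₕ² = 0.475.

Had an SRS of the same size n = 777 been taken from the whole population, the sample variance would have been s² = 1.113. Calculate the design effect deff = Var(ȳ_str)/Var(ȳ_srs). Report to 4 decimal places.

0.4659

Var(ȳ_str) = Σ Wₕ²(1−fₕ)sₕ²/nₕ with Wₕ = Nₕ/15150:
  West: (408/15150)²·(1−92/408)·1.159/92 = 7.076485 × 10^-6
  Central: (14742/15150)²·(1−685/14742)·0.475/685 = 6.2607567 × 10^-4
  → Var(ȳ_str) = 6.3315216 × 10^-4.
Var(ȳ_srs) = (1 − 777/15150)·1.113/777 = 0.0013589671.
deff = (6.3315216 × 10^-4) / 0.0013589671 = 0.4659.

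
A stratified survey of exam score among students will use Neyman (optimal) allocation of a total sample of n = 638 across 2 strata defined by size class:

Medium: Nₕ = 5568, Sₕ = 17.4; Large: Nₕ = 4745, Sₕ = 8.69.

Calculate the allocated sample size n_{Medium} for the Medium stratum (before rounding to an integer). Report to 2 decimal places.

Neyman allocation: nₕ = n·NₕSₕ / Σⱼ NⱼSⱼ.
Σ NⱼSⱼ = 5568·17.4 + 4745·8.69 = 138117.25.
n_{Medium} = 638·5568·17.4 / 138117.25 = 447.53.

447.53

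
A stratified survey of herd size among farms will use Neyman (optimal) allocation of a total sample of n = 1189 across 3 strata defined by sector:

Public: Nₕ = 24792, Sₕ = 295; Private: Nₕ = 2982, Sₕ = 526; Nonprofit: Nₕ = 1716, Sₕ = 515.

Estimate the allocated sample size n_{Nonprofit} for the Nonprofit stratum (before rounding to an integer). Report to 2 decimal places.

Neyman allocation: nₕ = n·NₕSₕ / Σⱼ NⱼSⱼ.
Σ NⱼSⱼ = 24792·295 + 2982·526 + 1716·515 = 9.765912 × 10^6.
n_{Nonprofit} = 1189·1716·515 / (9.765912 × 10^6) = 107.60.

107.60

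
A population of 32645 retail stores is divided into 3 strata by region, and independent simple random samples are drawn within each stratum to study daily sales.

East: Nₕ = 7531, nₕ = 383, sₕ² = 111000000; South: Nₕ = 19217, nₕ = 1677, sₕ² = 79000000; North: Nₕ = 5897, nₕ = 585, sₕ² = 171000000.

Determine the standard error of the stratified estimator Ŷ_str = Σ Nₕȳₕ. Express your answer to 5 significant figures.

6.3747 × 10^6

Var(Ŷ_str) = Σₕ Nₕ²(1 − fₕ)sₕ²/nₕ.
East: 7531²·(1 − 383/7531)·111000000/383 = 1.5601322 × 10^13.
South: 19217²·(1 − 1677/19217)·79000000/1677 = 1.587849 × 10^13.
North: 5897²·(1 − 585/5897)·171000000/585 = 9.1564987 × 10^12.
Sum = 4.0636311 × 10^13.
SE = √(4.0636311 × 10^13) = 6.3747 × 10^6.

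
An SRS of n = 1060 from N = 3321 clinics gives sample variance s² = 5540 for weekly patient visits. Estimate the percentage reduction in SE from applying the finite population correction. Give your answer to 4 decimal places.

f = n/N = 1060/3321 = 0.31918097.
SE_no-fpc = √(s²/n) = 2.2861354; SE_fpc = √((1−f)s²/n) = 1.8863305.
Ratio = √(1−f) = 0.82511759. Reduction = 100·(1 − 0.82511759) = 17.4882%.

17.4882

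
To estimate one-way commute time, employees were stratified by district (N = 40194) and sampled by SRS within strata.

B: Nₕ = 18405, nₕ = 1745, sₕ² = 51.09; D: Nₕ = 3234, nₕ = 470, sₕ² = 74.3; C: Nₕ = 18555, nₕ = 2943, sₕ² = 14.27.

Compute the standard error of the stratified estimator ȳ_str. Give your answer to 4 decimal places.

Var(ȳ_str) = Σₕ Wₕ²(1 − fₕ)sₕ²/nₕ with Wₕ = Nₕ/N, N = 40194.
B: Wₕ = 0.45790416; term = 0.45790416²·(1 − 0.09481119)·51.09/1745 = 0.005556852.
D: Wₕ = 0.08045977; term = 0.08045977²·(1 − 0.14533086)·74.3/470 = 8.7467468 × 10^-4.
C: Wₕ = 0.46163607; term = 0.46163607²·(1 − 0.15860954)·14.27/2943 = 8.6942226 × 10^-4.
Sum = 0.0073009489.
SE = √(0.0073009489) = 0.0854.

0.0854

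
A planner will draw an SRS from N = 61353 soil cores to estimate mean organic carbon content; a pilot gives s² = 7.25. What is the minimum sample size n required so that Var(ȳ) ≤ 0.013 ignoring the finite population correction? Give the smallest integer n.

558

Without fpc, n₀ = s²/D = 7.25/0.013 = 557.6923.
Rounding up, n = 558.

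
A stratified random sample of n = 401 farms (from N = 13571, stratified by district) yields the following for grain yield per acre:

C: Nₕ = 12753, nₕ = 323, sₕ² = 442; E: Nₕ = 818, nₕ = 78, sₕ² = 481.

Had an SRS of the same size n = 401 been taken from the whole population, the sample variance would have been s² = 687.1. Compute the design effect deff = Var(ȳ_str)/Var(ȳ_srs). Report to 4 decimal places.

0.7205

Var(ȳ_str) = Σ Wₕ²(1−fₕ)sₕ²/nₕ with Wₕ = Nₕ/13571:
  C: (12753/13571)²·(1−323/12753)·442/323 = 1.1778217
  E: (818/13571)²·(1−78/818)·481/78 = 0.020268042
  → Var(ȳ_str) = 1.1980897.
Var(ȳ_srs) = (1 − 401/13571)·687.1/401 = 1.6628363.
deff = 1.1980897 / 1.6628363 = 0.7205.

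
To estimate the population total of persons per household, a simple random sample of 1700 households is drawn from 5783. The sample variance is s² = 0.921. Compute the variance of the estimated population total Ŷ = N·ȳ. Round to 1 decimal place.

Var(Ŷ) = N²·Var(ȳ) = N²·(1 − n/N)·s²/n.
f = 1700/5783 = 0.29396507; Var(ȳ) = 0.70603493·0.921/1700 = 3.8250481 × 10^-4.
Var(Ŷ) = 5783² · (3.8250481 × 10^-4) = 12792.142.

12792.1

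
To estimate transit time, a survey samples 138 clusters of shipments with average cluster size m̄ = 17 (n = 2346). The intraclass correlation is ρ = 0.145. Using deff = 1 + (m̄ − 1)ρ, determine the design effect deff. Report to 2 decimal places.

deff = 1 + (17 − 1)·0.145 = 1 + 2.32 = 3.32.

3.32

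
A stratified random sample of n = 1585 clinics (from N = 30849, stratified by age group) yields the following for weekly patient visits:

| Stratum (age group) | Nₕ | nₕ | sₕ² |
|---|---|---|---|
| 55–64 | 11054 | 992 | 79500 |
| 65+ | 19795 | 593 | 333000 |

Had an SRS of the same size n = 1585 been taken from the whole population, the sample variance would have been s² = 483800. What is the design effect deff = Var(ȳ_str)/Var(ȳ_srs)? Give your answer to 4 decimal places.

0.8070

Var(ȳ_str) = Σ Wₕ²(1−fₕ)sₕ²/nₕ with Wₕ = Nₕ/30849:
  55–64: (11054/30849)²·(1−992/11054)·79500/992 = 9.3664938
  65+: (19795/30849)²·(1−593/19795)·333000/593 = 224.2897
  → Var(ȳ_str) = 233.65619.
Var(ȳ_srs) = (1 − 1585/30849)·483800/1585 = 289.55375.
deff = 233.65619 / 289.55375 = 0.8070.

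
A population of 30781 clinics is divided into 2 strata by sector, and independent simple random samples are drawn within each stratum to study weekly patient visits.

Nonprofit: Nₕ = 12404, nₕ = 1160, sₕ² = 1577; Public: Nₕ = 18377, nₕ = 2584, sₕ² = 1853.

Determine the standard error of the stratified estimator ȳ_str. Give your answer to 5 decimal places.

Var(ȳ_str) = Σₕ Wₕ²(1 − fₕ)sₕ²/nₕ with Wₕ = Nₕ/N, N = 30781.
Nonprofit: Wₕ = 0.40297586; term = 0.40297586²·(1 − 0.09351822)·1577/1160 = 0.20012016.
Public: Wₕ = 0.59702414; term = 0.59702414²·(1 − 0.14061055)·1853/2584 = 0.2196629.
Sum = 0.41978306.
SE = √(0.41978306) = 0.64791.

0.64791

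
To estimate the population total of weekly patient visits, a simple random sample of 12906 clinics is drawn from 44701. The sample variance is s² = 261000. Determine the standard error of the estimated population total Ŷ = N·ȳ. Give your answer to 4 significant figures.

169500

Var(Ŷ) = N²·Var(ȳ) = N²·(1 − n/N)·s²/n.
f = 12906/44701 = 0.28871837; Var(ȳ) = 0.71128163·261000/12906 = 14.384356.
Var(Ŷ) = 44701² · 14.384356 = 2.8742524 × 10^10.
SE(Ŷ) = √(2.8742524 × 10^10) = 169500.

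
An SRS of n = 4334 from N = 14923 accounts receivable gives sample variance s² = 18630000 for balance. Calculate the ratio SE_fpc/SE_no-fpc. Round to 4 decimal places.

f = n/N = 4334/14923 = 0.29042418.
SE_no-fpc = √(s²/n) = 65.563477; SE_fpc = √((1−f)s²/n) = 55.228262.
Ratio = √(1−f) = 0.84236324.

0.8424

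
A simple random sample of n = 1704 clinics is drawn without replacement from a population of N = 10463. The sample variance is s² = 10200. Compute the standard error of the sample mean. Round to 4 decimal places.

2.2385

Under SRS without replacement, Var(ȳ) = (1 − f)·s²/n with f = n/N = 1704/10463 = 0.16285960.
Var(ȳ) = (1 − 0.16285960)·10200/1704 = 0.83714040·5.9859155 = 5.0110517.
SE(ȳ) = √(5.0110517) = 2.2385.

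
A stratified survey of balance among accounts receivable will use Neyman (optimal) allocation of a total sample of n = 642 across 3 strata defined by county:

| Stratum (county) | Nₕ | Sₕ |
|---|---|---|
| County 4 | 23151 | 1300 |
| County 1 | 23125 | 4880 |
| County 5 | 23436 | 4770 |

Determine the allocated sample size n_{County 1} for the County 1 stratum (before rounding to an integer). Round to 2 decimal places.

Neyman allocation: nₕ = n·NₕSₕ / Σⱼ NⱼSⱼ.
Σ NⱼSⱼ = 23151·1300 + 23125·4880 + 23436·4770 = 2.5473602 × 10^8.
n_{County 1} = 642·23125·4880 / (2.5473602 × 10^8) = 284.41.

284.41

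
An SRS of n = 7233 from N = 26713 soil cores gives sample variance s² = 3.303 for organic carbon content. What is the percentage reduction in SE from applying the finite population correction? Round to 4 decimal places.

14.6049

f = n/N = 7233/26713 = 0.27076704.
SE_no-fpc = √(s²/n) = 0.021369534; SE_fpc = √((1−f)s²/n) = 0.018248543.
Ratio = √(1−f) = 0.85395138. Reduction = 100·(1 − 0.85395138) = 14.6049%.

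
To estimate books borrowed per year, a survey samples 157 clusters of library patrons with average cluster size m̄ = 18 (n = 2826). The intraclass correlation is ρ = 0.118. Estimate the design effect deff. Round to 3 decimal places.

deff = 1 + (18 − 1)·0.118 = 1 + 2.006 = 3.006.

3.006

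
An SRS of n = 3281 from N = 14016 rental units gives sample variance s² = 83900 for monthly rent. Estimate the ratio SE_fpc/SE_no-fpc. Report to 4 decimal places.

0.8752

f = n/N = 3281/14016 = 0.23408961.
SE_no-fpc = √(s²/n) = 5.0568243; SE_fpc = √((1−f)s²/n) = 4.4255459.
Ratio = √(1−f) = 0.87516306.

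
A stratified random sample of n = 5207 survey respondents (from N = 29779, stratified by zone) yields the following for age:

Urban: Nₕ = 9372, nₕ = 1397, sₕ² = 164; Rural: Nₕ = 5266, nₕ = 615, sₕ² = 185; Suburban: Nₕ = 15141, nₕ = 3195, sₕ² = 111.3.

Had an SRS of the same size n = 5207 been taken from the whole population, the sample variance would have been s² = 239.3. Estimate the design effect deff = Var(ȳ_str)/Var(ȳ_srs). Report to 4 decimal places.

0.6674

Var(ȳ_str) = Σ Wₕ²(1−fₕ)sₕ²/nₕ with Wₕ = Nₕ/29779:
  Urban: (9372/29779)²·(1−1397/9372)·164/1397 = 0.0098944166
  Rural: (5266/29779)²·(1−615/5266)·185/615 = 0.0083081358
  Suburban: (15141/29779)²·(1−3195/15141)·111.3/3195 = 0.0071052793
  → Var(ȳ_str) = 0.025307832.
Var(ȳ_srs) = (1 − 5207/29779)·239.3/5207 = 0.037921501.
deff = 0.025307832 / 0.037921501 = 0.6674.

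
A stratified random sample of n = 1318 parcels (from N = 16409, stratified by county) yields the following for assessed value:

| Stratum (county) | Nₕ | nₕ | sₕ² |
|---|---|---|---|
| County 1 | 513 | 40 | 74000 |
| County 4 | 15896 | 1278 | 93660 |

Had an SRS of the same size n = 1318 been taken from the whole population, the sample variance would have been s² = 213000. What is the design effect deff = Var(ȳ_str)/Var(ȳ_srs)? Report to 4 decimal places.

0.4368

Var(ȳ_str) = Σ Wₕ²(1−fₕ)sₕ²/nₕ with Wₕ = Nₕ/16409:
  County 1: (513/16409)²·(1−40/513)·74000/40 = 1.6671935
  County 4: (15896/16409)²·(1−1278/15896)·93660/1278 = 63.246265
  → Var(ȳ_str) = 64.913459.
Var(ȳ_srs) = (1 − 1318/16409)·213000/1318 = 148.62782.
deff = 64.913459 / 148.62782 = 0.4368.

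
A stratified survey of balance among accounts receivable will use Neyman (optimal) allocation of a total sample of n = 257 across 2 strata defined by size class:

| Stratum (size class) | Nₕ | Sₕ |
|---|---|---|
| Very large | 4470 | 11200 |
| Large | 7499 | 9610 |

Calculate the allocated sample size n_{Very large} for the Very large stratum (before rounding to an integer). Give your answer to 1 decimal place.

105.4

Neyman allocation: nₕ = n·NₕSₕ / Σⱼ NⱼSⱼ.
Σ NⱼSⱼ = 4470·11200 + 7499·9610 = 1.2212939 × 10^8.
n_{Very large} = 257·4470·11200 / (1.2212939 × 10^8) = 105.4.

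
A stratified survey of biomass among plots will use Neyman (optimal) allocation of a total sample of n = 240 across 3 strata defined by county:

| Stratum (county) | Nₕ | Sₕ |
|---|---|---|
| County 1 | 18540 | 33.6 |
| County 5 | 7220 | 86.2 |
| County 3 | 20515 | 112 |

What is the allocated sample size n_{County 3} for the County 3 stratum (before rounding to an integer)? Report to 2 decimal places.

155.64

Neyman allocation: nₕ = n·NₕSₕ / Σⱼ NⱼSⱼ.
Σ NⱼSⱼ = 18540·33.6 + 7220·86.2 + 20515·112 = 3.542988 × 10^6.
n_{County 3} = 240·20515·112 / (3.542988 × 10^6) = 155.64.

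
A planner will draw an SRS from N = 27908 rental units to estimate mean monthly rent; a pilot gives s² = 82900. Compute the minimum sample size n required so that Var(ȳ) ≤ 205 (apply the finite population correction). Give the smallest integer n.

399

Without fpc, n₀ = s²/D = 82900/205 = 404.3902.
With fpc, (1 − n/N)·s²/n ≤ D requires n ≥ n₀/(1 + n₀/N) = 404.3902/(1 + 404.3902/27908) = 398.6142.
Rounding up, n = 399.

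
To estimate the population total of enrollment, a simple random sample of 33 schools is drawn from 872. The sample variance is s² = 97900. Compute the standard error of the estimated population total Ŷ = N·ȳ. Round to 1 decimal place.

46587.9

Var(Ŷ) = N²·Var(ȳ) = N²·(1 − n/N)·s²/n.
f = 33/872 = 0.03784404; Var(ȳ) = 0.96215596·97900/33 = 2854.396.
Var(Ŷ) = 872² · 2854.396 = 2.170437 × 10^9.
SE(Ŷ) = √(2.170437 × 10^9) = 46587.9.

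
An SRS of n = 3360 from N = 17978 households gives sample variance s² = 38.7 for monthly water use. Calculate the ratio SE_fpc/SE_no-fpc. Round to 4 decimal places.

0.9017

f = n/N = 3360/17978 = 0.18689509.
SE_no-fpc = √(s²/n) = 0.10732128; SE_fpc = √((1−f)s²/n) = 0.096774099.
Ratio = √(1−f) = 0.90172330.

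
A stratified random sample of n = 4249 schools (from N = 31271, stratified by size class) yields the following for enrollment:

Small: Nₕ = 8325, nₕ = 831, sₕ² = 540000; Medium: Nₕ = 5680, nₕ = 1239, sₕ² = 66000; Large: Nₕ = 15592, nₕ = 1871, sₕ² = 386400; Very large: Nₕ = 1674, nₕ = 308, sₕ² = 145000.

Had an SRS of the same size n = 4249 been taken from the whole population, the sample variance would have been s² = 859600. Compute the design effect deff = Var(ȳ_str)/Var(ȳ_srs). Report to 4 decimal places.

0.5098

Var(ȳ_str) = Σ Wₕ²(1−fₕ)sₕ²/nₕ with Wₕ = Nₕ/31271:
  Small: (8325/31271)²·(1−831/8325)·540000/831 = 41.457884
  Medium: (5680/31271)²·(1−1239/5680)·66000/1239 = 1.3740996
  Large: (15592/31271)²·(1−1871/15592)·386400/1871 = 45.182201
  Very large: (1674/31271)²·(1−308/1674)·145000/308 = 1.1008798
  → Var(ȳ_str) = 89.115064.
Var(ȳ_srs) = (1 − 4249/31271)·859600/4249 = 174.8177.
deff = 89.115064 / 174.8177 = 0.5098.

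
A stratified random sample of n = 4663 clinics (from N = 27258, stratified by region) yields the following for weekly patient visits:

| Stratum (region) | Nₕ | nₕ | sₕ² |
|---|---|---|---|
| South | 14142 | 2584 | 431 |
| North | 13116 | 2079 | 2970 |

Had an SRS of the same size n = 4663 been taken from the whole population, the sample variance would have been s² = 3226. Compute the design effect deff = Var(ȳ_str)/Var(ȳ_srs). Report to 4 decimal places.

0.5493

Var(ȳ_str) = Σ Wₕ²(1−fₕ)sₕ²/nₕ with Wₕ = Nₕ/27258:
  South: (14142/27258)²·(1−2584/14142)·431/2584 = 0.036693599
  North: (13116/27258)²·(1−2079/13116)·2970/2079 = 0.27833411
  → Var(ȳ_str) = 0.31502771.
Var(ȳ_srs) = (1 − 4663/27258)·3226/4663 = 0.57347872.
deff = 0.31502771 / 0.57347872 = 0.5493.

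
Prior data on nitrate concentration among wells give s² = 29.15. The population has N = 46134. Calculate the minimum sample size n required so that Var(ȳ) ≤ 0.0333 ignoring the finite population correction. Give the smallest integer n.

876

Without fpc, n₀ = s²/D = 29.15/0.0333 = 875.3754.
Rounding up, n = 876.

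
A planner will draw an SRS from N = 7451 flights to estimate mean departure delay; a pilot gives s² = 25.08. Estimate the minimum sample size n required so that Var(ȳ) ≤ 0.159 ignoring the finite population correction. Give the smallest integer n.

158

Without fpc, n₀ = s²/D = 25.08/0.159 = 157.7358.
Rounding up, n = 158.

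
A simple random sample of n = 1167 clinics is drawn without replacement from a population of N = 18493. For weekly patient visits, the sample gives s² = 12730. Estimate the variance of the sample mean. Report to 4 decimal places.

Under SRS without replacement, Var(ȳ) = (1 − f)·s²/n with f = n/N = 1167/18493 = 0.06310496.
Var(ȳ) = (1 − 0.06310496)·12730/1167 = 0.93689504·10.908312 = 10.219943.

10.2199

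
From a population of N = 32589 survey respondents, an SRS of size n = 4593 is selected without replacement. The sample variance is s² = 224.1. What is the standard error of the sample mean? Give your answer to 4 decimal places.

Under SRS without replacement, Var(ȳ) = (1 − f)·s²/n with f = n/N = 4593/32589 = 0.14093713.
Var(ȳ) = (1 − 0.14093713)·224.1/4593 = 0.85906287·0.048791639 = 0.041915086.
SE(ȳ) = √(0.041915086) = 0.2047.

0.2047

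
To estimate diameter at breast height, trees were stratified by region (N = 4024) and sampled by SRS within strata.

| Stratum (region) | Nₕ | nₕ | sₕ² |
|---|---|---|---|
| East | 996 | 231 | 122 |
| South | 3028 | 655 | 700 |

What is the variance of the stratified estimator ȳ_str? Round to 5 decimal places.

0.49909

Var(ȳ_str) = Σₕ Wₕ²(1 − fₕ)sₕ²/nₕ with Wₕ = Nₕ/N, N = 4024.
East: Wₕ = 0.24751491; term = 0.24751491²·(1 − 0.23192771)·122/231 = 0.024851504.
South: Wₕ = 0.75248509; term = 0.75248509²·(1 − 0.21631440)·700/655 = 0.47423588.
Sum = 0.49908738.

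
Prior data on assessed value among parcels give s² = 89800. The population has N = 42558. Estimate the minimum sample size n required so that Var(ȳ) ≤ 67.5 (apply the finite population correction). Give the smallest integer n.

1291

Without fpc, n₀ = s²/D = 89800/67.5 = 1330.3704.
With fpc, (1 − n/N)·s²/n ≤ D requires n ≥ n₀/(1 + n₀/N) = 1330.3704/(1 + 1330.3704/42558) = 1290.0434.
Rounding up, n = 1291.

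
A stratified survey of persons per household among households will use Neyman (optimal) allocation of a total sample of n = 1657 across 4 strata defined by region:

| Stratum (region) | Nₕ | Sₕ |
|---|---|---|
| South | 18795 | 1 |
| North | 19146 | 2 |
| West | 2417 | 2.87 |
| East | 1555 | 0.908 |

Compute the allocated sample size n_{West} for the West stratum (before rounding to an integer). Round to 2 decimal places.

Neyman allocation: nₕ = n·NₕSₕ / Σⱼ NⱼSⱼ.
Σ NⱼSⱼ = 18795·1 + 19146·2 + 2417·2.87 + 1555·0.908 = 65435.73.
n_{West} = 1657·2417·2.87 / 65435.73 = 175.66.

175.66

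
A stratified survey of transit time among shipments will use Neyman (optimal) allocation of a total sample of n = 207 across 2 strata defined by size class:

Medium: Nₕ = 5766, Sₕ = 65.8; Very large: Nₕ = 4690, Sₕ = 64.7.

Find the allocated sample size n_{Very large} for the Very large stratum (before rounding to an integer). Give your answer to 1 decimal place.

92.0

Neyman allocation: nₕ = n·NₕSₕ / Σⱼ NⱼSⱼ.
Σ NⱼSⱼ = 5766·65.8 + 4690·64.7 = 682845.8.
n_{Very large} = 207·4690·64.7 / 682845.8 = 92.0.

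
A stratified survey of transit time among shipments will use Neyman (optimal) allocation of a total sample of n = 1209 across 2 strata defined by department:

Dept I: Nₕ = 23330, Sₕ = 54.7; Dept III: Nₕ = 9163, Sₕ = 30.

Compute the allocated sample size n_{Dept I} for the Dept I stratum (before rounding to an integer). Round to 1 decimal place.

Neyman allocation: nₕ = n·NₕSₕ / Σⱼ NⱼSⱼ.
Σ NⱼSⱼ = 23330·54.7 + 9163·30 = 1.551041 × 10^6.
n_{Dept I} = 1209·23330·54.7 / (1.551041 × 10^6) = 994.7.

994.7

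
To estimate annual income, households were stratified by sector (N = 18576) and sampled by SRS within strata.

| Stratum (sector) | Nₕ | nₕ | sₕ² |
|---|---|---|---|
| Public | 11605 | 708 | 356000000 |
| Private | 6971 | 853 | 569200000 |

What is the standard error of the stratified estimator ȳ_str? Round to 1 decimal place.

Var(ȳ_str) = Σₕ Wₕ²(1 − fₕ)sₕ²/nₕ with Wₕ = Nₕ/N, N = 18576.
Public: Wₕ = 0.62473084; term = 0.62473084²·(1 − 0.06100819)·356000000/708 = 184274.16.
Private: Wₕ = 0.37526916; term = 0.37526916²·(1 − 0.12236408)·569200000/853 = 82473.801.
Sum = 266747.96.
SE = √(266747.96) = 516.5.

516.5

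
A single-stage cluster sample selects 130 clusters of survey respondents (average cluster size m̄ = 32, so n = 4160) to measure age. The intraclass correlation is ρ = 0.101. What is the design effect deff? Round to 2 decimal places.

4.13

deff = 1 + (32 − 1)·0.101 = 1 + 3.131 = 4.131.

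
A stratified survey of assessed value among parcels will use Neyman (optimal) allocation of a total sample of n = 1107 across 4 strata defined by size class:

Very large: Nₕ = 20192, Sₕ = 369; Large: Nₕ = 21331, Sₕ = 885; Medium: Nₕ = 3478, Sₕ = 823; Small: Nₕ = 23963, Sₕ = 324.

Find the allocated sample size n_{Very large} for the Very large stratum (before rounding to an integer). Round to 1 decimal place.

223.2

Neyman allocation: nₕ = n·NₕSₕ / Σⱼ NⱼSⱼ.
Σ NⱼSⱼ = 20192·369 + 21331·885 + 3478·823 + 23963·324 = 3.6955189 × 10^7.
n_{Very large} = 1107·20192·369 / (3.6955189 × 10^7) = 223.2.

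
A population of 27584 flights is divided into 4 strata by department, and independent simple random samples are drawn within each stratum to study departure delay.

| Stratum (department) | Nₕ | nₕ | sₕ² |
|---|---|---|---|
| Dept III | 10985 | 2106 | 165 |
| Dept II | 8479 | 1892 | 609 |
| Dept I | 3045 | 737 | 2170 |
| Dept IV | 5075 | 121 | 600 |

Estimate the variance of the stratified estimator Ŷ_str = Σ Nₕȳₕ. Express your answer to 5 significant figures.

Var(Ŷ_str) = Σₕ Nₕ²(1 − fₕ)sₕ²/nₕ.
Dept III: 10985²·(1 − 2106/10985)·165/2106 = 7.6416949 × 10^6.
Dept II: 8479²·(1 − 1892/8479)·609/1892 = 1.7977465 × 10^7.
Dept I: 3045²·(1 − 737/3045)·2170/737 = 2.0692614 × 10^7.
Dept IV: 5075²·(1 − 121/5075)·600/121 = 1.2466884 × 10^8.
Sum = 1.7098061 × 10^8.

1.7098 × 10^8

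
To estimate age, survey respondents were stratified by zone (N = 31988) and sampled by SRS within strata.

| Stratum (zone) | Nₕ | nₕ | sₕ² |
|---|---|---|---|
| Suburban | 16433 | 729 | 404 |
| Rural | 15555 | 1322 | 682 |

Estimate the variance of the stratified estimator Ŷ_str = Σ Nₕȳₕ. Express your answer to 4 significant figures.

Var(Ŷ_str) = Σₕ Nₕ²(1 − fₕ)sₕ²/nₕ.
Suburban: 16433²·(1 − 729/16433)·404/729 = 1.430148 × 10^8.
Rural: 15555²·(1 − 1322/15555)·682/1322 = 1.1421401 × 10^8.
Sum = 2.5722881 × 10^8.

2.572 × 10^8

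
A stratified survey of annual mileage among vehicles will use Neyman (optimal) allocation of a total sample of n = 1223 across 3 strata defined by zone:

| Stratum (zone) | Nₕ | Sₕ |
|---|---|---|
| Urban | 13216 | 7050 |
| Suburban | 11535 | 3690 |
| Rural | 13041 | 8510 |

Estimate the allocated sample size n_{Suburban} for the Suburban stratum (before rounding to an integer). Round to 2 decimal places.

Neyman allocation: nₕ = n·NₕSₕ / Σⱼ NⱼSⱼ.
Σ NⱼSⱼ = 13216·7050 + 11535·3690 + 13041·8510 = 2.4671586 × 10^8.
n_{Suburban} = 1223·11535·3690 / (2.4671586 × 10^8) = 211.00.

211.00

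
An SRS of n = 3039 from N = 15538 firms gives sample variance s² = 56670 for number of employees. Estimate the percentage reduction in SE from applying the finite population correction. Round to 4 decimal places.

10.3108

f = n/N = 3039/15538 = 0.19558502.
SE_no-fpc = √(s²/n) = 4.3182845; SE_fpc = √((1−f)s²/n) = 3.8730342.
Ratio = √(1−f) = 0.89689185. Reduction = 100·(1 − 0.89689185) = 10.3108%.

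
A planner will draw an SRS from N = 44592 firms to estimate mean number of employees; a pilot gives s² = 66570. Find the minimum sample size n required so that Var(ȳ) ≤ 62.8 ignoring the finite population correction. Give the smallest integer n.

1061

Without fpc, n₀ = s²/D = 66570/62.8 = 1060.0318.
Rounding up, n = 1061.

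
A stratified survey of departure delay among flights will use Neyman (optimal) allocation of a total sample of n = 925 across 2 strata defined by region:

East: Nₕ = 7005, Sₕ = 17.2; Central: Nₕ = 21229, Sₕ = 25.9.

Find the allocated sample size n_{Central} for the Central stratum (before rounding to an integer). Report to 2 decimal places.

758.74

Neyman allocation: nₕ = n·NₕSₕ / Σⱼ NⱼSⱼ.
Σ NⱼSⱼ = 7005·17.2 + 21229·25.9 = 670317.1.
n_{Central} = 925·21229·25.9 / 670317.1 = 758.74.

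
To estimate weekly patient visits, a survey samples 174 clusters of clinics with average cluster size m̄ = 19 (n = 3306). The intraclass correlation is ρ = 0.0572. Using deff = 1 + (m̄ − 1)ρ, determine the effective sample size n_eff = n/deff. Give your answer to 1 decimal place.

1628.9

deff = 1 + (19 − 1)·0.0572 = 1 + 1.0296 = 2.0296.
n_eff = 3306 / 2.0296 = 1628.9.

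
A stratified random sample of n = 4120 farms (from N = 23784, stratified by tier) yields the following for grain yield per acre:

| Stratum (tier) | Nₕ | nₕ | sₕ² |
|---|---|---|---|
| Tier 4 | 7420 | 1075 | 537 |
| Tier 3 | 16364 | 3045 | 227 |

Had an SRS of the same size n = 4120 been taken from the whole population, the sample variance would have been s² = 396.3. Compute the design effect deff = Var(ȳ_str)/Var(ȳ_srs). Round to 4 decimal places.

0.8840

Var(ȳ_str) = Σ Wₕ²(1−fₕ)sₕ²/nₕ with Wₕ = Nₕ/23784:
  Tier 4: (7420/23784)²·(1−1075/7420)·537/1075 = 0.041574933
  Tier 3: (16364/23784)²·(1−3045/16364)·227/3045 = 0.028723004
  → Var(ȳ_str) = 0.070297937.
Var(ȳ_srs) = (1 − 4120/23784)·396.3/4120 = 0.079526858.
deff = 0.070297937 / 0.079526858 = 0.8840.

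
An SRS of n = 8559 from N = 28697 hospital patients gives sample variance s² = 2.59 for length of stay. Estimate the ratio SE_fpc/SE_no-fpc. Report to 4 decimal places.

f = n/N = 8559/28697 = 0.29825417.
SE_no-fpc = √(s²/n) = 0.017395558; SE_fpc = √((1−f)s²/n) = 0.014572306.
Ratio = √(1−f) = 0.83770271.

0.8377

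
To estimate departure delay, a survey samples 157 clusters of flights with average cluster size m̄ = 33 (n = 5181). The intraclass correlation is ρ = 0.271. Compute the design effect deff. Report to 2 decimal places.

deff = 1 + (33 − 1)·0.271 = 1 + 8.672 = 9.672.

9.67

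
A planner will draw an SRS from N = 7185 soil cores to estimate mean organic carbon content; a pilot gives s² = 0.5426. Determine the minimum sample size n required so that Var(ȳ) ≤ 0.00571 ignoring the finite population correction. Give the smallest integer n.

96

Without fpc, n₀ = s²/D = 0.5426/0.00571 = 95.0263.
Rounding up, n = 96.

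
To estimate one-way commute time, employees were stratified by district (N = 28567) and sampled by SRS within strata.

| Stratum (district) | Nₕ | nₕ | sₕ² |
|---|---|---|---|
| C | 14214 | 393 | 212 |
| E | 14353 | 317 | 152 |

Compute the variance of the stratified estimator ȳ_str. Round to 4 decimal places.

Var(ȳ_str) = Σₕ Wₕ²(1 − fₕ)sₕ²/nₕ with Wₕ = Nₕ/N, N = 28567.
C: Wₕ = 0.49756712; term = 0.49756712²·(1 − 0.02764880)·212/393 = 0.12985833.
E: Wₕ = 0.50243288; term = 0.50243288²·(1 − 0.02208598)·152/317 = 0.11836985.
Sum = 0.24822818.

0.2482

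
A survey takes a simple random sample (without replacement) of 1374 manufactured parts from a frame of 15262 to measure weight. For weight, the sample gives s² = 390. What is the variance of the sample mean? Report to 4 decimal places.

0.2583

Under SRS without replacement, Var(ȳ) = (1 − f)·s²/n with f = n/N = 1374/15262 = 0.09002752.
Var(ȳ) = (1 − 0.09002752)·390/1374 = 0.90997248·0.28384279 = 0.25828913.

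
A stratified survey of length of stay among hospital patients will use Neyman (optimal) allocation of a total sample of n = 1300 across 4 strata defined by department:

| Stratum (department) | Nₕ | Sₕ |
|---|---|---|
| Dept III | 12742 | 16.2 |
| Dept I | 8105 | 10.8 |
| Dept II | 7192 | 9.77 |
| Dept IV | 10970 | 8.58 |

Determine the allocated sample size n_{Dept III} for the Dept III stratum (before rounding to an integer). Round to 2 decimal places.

Neyman allocation: nₕ = n·NₕSₕ / Σⱼ NⱼSⱼ.
Σ NⱼSⱼ = 12742·16.2 + 8105·10.8 + 7192·9.77 + 10970·8.58 = 458342.84.
n_{Dept III} = 1300·12742·16.2 / 458342.84 = 585.47.

585.47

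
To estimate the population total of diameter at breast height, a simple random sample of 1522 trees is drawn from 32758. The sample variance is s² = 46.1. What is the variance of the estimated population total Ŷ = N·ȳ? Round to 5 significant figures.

3.0993 × 10^7

Var(Ŷ) = N²·Var(ȳ) = N²·(1 − n/N)·s²/n.
f = 1522/32758 = 0.04646193; Var(ȳ) = 0.95353807·46.1/1522 = 0.028881803.
Var(Ŷ) = 32758² · 0.028881803 = 3.0992675 × 10^7.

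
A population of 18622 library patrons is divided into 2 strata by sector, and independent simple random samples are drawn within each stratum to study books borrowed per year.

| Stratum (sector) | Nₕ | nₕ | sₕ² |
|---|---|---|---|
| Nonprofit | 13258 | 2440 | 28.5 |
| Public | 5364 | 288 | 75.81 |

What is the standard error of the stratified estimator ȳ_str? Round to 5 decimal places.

0.15968

Var(ȳ_str) = Σₕ Wₕ²(1 − fₕ)sₕ²/nₕ with Wₕ = Nₕ/N, N = 18622.
Nonprofit: Wₕ = 0.71195360; term = 0.71195360²·(1 − 0.18403983)·28.5/2440 = 0.0048308926.
Public: Wₕ = 0.28804640; term = 0.28804640²·(1 − 0.05369128)·75.81/288 = 0.020667681.
Sum = 0.025498574.
SE = √(0.025498574) = 0.15968.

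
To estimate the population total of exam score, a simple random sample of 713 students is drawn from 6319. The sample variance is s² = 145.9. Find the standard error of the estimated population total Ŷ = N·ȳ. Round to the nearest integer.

2692

Var(Ŷ) = N²·Var(ȳ) = N²·(1 − n/N)·s²/n.
f = 713/6319 = 0.11283431; Var(ȳ) = 0.88716569·145.9/713 = 0.18153923.
Var(Ŷ) = 6319² · 0.18153923 = 7.2488181 × 10^6.
SE(Ŷ) = √(7.2488181 × 10^6) = 2692.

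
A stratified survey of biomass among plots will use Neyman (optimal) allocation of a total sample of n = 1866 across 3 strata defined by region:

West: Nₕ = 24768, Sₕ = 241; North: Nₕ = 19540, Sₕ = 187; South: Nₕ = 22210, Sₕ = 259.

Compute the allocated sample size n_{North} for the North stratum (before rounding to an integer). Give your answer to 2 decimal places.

443.46

Neyman allocation: nₕ = n·NₕSₕ / Σⱼ NⱼSⱼ.
Σ NⱼSⱼ = 24768·241 + 19540·187 + 22210·259 = 1.5375458 × 10^7.
n_{North} = 1866·19540·187 / (1.5375458 × 10^7) = 443.46.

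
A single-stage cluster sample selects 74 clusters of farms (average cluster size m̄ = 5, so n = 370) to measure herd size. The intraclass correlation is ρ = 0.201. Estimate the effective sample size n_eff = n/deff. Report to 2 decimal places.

deff = 1 + (5 − 1)·0.201 = 1 + 0.804 = 1.804.
n_eff = 370 / 1.804 = 205.10.

205.10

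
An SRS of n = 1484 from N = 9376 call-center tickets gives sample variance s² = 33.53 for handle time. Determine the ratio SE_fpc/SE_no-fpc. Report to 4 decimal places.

0.9175

f = n/N = 1484/9376 = 0.15827645.
SE_no-fpc = √(s²/n) = 0.15031414; SE_fpc = √((1−f)s²/n) = 0.13790645.
Ratio = √(1−f) = 0.91745493.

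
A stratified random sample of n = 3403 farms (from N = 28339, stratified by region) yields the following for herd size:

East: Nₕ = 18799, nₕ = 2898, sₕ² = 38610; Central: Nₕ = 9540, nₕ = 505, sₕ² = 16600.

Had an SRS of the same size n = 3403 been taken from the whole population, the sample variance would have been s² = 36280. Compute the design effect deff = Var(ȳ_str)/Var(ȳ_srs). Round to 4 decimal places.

Var(ȳ_str) = Σ Wₕ²(1−fₕ)sₕ²/nₕ with Wₕ = Nₕ/28339:
  East: (18799/28339)²·(1−2898/18799)·38610/2898 = 4.9589709
  Central: (9540/28339)²·(1−505/9540)·16600/505 = 3.5279644
  → Var(ȳ_str) = 8.4869353.
Var(ȳ_srs) = (1 − 3403/28339)·36280/3403 = 9.3809668.
deff = 8.4869353 / 9.3809668 = 0.9047.

0.9047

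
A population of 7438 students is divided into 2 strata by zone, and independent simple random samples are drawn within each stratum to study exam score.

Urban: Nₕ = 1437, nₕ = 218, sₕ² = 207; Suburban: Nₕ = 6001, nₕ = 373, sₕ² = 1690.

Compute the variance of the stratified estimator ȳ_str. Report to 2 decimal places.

2.80

Var(ȳ_str) = Σₕ Wₕ²(1 − fₕ)sₕ²/nₕ with Wₕ = Nₕ/N, N = 7438.
Urban: Wₕ = 0.19319710; term = 0.19319710²·(1 − 0.15170494)·207/218 = 0.030065053.
Suburban: Wₕ = 0.80680290; term = 0.80680290²·(1 − 0.06215631)·1690/373 = 2.7659431.
Sum = 2.7960082.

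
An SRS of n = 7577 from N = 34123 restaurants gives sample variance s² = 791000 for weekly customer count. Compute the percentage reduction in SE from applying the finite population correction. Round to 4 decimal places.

f = n/N = 7577/34123 = 0.22204964.
SE_no-fpc = √(s²/n) = 10.217381; SE_fpc = √((1−f)s²/n) = 9.0118829.
Ratio = √(1−f) = 0.88201494. Reduction = 100·(1 − 0.88201494) = 11.7985%.

11.7985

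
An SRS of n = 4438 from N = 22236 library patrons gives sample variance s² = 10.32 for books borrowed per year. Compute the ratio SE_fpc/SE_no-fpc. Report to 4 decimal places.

0.8947

f = n/N = 4438/22236 = 0.19958626.
SE_no-fpc = √(s²/n) = 0.048222109; SE_fpc = √((1−f)s²/n) = 0.043142317.
Ratio = √(1−f) = 0.89465845.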